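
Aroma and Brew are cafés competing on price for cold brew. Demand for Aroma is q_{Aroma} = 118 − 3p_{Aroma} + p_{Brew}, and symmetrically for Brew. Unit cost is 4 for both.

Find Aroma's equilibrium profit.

Aroma's profit: π = (p_{Aroma} − 4)(118 − 3p_{Aroma} + p_{Brew}).
∂π/∂p_{Aroma} = 130 − 6p_{Aroma} + p_{Brew} = 0 ⇒ p_{Aroma} = 65/3 + (1/6)p_{Brew}.
By symmetry p_{Brew} = p_{Aroma}; substituting into the reaction function, (5/6)p_{Aroma} = 65/3 and p_{Aroma} = 26.
q_{Aroma} = 118 − 3·26 + 26 = 66.
Profit = (26 − 4)·66 = 1452.

1452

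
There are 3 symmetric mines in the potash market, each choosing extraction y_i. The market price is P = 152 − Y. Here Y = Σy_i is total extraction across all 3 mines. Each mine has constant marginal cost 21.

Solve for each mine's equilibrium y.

A representative mine's profit is π_i = y_i(152 − Y) − 21y_i, with Y = y_i + Σ_{j≠i} y_j.
First-order condition: 131 − 2y_i − Σ_{j≠i} y_j = 0.
With identical mines, set every y_j = y: then 131 − 2y − 2y = 0, i.e. y = 131/4 = 32.75.

32.75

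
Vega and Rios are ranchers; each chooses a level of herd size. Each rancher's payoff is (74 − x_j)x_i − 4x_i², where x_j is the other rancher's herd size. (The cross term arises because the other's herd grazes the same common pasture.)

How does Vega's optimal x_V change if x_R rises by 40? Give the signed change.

-5

Vega's payoff is (74 − x_R)x_V − 4x_V².
∂π/∂x_V = 74 − x_R − 8x_V = 0, so x_V = 9.25 − 0.125x_R.
The reaction-function slope is −0.125, so a 40-unit rise in x_R moves x_V by −0.125 × 40 = −5. Vega's best response falls — the actions are strategic substitutes.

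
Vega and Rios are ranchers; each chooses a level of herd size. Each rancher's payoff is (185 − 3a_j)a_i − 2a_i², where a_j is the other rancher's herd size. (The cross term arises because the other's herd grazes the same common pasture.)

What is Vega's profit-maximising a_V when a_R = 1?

45.5

Vega's payoff is (185 − 3a_R)a_V − 2a_V².
∂π/∂a_V = 185 − 3a_R − 4a_V = 0, so a_V = 46.25 − 0.75a_R.
At a_R = 1: a_V = 46.25 − 0.75·1 = 45.5.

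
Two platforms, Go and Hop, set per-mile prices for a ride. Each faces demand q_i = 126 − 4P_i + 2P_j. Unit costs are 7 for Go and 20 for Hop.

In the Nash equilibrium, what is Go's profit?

Go's profit: π = (P_{Go} − 7)(126 − 4P_{Go} + 2P_{Hop}).
∂π/∂P_{Go} = 154 − 8P_{Go} + 2P_{Hop} = 0 ⇒ P_{Go} = 19.25 + 0.25P_{Hop}.
Similarly P_{Hop} = 25.75 + 0.25P_{Go}.
Plugging P_{Hop} into Go's best response: P_{Go} = 19.25 + 0.25(25.75 + 0.25P_{Go}) ⇒ 0.9375P_{Go} = 25.6875, so P_{Go} = 27.4.
Then P_{Hop} = 25.75 + 0.25·27.4 = 32.6.
q_{Go} = 126 − 4·27.4 + 2·32.6 = 81.6.
Profit = (27.4 − 7)·81.6 = 1664.64.

1664.64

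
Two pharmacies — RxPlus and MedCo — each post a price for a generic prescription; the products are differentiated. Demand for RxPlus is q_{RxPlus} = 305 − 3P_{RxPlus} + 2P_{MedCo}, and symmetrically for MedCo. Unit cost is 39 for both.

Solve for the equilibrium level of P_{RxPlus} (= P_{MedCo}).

RxPlus's profit: π = (P_{RxPlus} − 39)(305 − 3P_{RxPlus} + 2P_{MedCo}).
∂π/∂P_{RxPlus} = 422 − 6P_{RxPlus} + 2P_{MedCo} = 0 ⇒ P_{RxPlus} = 211/3 + (1/3)P_{MedCo}.
Setting P_{RxPlus} = P_{MedCo} in the reaction function: P_{RxPlus} = 211/3 + (1/3)P_{RxPlus}, so P_{RxPlus} = (211/3) / (2/3) = 105.5.

105.5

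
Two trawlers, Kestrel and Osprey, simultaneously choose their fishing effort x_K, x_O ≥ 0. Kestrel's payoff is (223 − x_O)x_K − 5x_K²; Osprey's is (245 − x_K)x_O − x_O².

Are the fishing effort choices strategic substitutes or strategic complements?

strategic substitutes

Expanding Kestrel's payoff: 223x_K − x_Ox_K − 5x_K².
∂π/∂x_K = 223 − x_O − 10x_K = 0, so x_K = 22.3 − 0.1x_O.
The best-response slope dx_K/dx_O = −0.1 < 0: the reaction function is downward-sloping, so the choices are strategic substitutes.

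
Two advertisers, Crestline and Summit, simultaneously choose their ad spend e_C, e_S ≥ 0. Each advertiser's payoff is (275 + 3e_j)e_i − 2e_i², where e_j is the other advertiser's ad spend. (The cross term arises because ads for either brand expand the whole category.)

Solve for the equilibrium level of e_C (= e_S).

Crestline's payoff is (275 + 3e_S)e_C − 2e_C².
∂π/∂e_C = 275 + 3e_S − 4e_C = 0, so e_C = 68.75 + 0.75e_S.
By symmetry e_S = e_C; substituting into the reaction function, 0.25e_C = 68.75 and e_C = 275.

275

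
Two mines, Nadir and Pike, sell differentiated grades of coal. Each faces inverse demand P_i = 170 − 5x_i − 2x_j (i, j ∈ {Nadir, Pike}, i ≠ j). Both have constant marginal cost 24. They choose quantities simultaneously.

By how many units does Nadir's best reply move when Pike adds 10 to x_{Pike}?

Mine Nadir's profit: π = x_{Nadir}(170 − 5x_{Nadir} − 2x_{Pike}) − 24x_{Nadir}.
∂π/∂x_{Nadir} = 146 − 10x_{Nadir} − 2x_{Pike} = 0 ⇒ x_{Nadir} = 14.6 − 0.2x_{Pike}.
The reaction-function slope is −0.2, so a 10-unit rise in x_{Pike} moves x_{Nadir} by −0.2 × 10 = −2. Nadir's best response falls — the actions are strategic substitutes.

-2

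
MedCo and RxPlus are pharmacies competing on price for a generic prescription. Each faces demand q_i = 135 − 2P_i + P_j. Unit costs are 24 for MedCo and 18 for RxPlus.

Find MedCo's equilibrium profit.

2620.88

MedCo's profit: π = (P_{MedCo} − 24)(135 − 2P_{MedCo} + P_{RxPlus}).
∂π/∂P_{MedCo} = 183 − 4P_{MedCo} + P_{RxPlus} = 0 ⇒ P_{MedCo} = 45.75 + 0.25P_{RxPlus}.
Similarly P_{RxPlus} = 42.75 + 0.25P_{MedCo}.
Substituting the second reaction function into the first: P_{MedCo} = 45.75 + 0.25(42.75 + 0.25P_{MedCo}), which gives 0.9375P_{MedCo} = 56.4375 ⇒ P_{MedCo} = 60.2.
Then P_{RxPlus} = 42.75 + 0.25·60.2 = 57.8.
q_{MedCo} = 135 − 2·60.2 + 57.8 = 72.4.
Profit = (60.2 − 24)·72.4 = 2620.88.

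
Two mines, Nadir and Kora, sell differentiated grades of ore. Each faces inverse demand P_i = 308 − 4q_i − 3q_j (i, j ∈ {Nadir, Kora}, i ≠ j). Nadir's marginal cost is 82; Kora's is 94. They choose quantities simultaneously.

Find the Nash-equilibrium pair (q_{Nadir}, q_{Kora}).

21.2, 18.8

Mine Nadir's profit: π = q_{Nadir}(308 − 4q_{Nadir} − 3q_{Kora}) − 82q_{Nadir}.
∂π/∂q_{Nadir} = 226 − 8q_{Nadir} − 3q_{Kora} = 0 ⇒ q_{Nadir} = 28.25 − 0.375q_{Kora}.
Similarly q_{Kora} = 26.75 − 0.375q_{Nadir}.
Solving the two reaction functions simultaneously: (1 − (−0.375)(−0.375))q_{Nadir} = 28.25 − 0.375·26.75, so (55/64)q_{Nadir} = 583/32 and q_{Nadir} = 21.2.
Then q_{Kora} = 26.75 − 0.375·21.2 = 18.8.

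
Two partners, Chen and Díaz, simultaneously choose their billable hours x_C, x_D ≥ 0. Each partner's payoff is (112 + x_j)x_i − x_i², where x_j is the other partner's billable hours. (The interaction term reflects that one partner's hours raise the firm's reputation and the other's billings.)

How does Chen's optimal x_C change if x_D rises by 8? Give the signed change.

Chen's payoff is (112 + x_D)x_C − x_C².
∂π/∂x_C = 112 + x_D − 2x_C = 0, so x_C = 56 + 0.5x_D.
The reaction-function slope is 0.5, so an 8-unit rise in x_D moves x_C by 0.5 × 8 = 4. Chen's best response rises — the actions are strategic complements.

4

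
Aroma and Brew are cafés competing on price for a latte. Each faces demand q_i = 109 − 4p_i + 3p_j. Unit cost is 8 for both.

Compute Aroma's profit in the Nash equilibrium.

Aroma's profit: π = (p_{Aroma} − 8)(109 − 4p_{Aroma} + 3p_{Brew}).
∂π/∂p_{Aroma} = 141 − 8p_{Aroma} + 3p_{Brew} = 0 ⇒ p_{Aroma} = 17.625 + 0.375p_{Brew}.
By symmetry p_{Brew} = p_{Aroma}; substituting into the reaction function, 0.625p_{Aroma} = 17.625 and p_{Aroma} = 28.2.
q_{Aroma} = 109 − 4·28.2 + 3·28.2 = 80.8.
Profit = (28.2 − 8)·80.8 = 1632.16.

1632.16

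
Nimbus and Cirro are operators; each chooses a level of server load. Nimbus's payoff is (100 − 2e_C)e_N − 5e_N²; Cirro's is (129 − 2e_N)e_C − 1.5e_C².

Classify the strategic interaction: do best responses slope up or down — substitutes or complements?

strategic substitutes

Expanding Nimbus's payoff: 100e_N − 2e_Ce_N − 5e_N².
∂π/∂e_N = 100 − 2e_C − 10e_N = 0, so e_N = 10 − 0.2e_C.
The best-response slope de_N/de_C = −0.2 < 0: the reaction function is downward-sloping, so the choices are strategic substitutes.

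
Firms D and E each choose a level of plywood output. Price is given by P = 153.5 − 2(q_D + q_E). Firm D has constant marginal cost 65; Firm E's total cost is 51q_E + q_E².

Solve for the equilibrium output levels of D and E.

16.3, 11.65

Firm D's profit: π = q_D(153.5 − 2(q_D + q_E)) − 65q_D.
∂π/∂q_D = 88.5 − 4q_D − 2q_E = 0, so q_D = 22.125 − 0.5q_E.
For E: ∂π/∂q_E = 102.5 − 6q_E − 2q_D = 0 ⇒ q_E = 205/12 − (1/3)q_D.
Substituting the second reaction function into the first: q_D = 22.125 − 0.5(205/12 − (1/3)q_D), which gives (5/6)q_D = 163/12 ⇒ q_D = 16.3.
Then q_E = 205/12 − (1/3)·16.3 = 11.65.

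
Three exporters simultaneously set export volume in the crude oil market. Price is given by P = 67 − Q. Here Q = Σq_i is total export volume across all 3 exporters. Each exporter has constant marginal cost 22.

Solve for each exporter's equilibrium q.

A representative exporter's profit is π_i = q_i(67 − Q) − 22q_i, with Q = q_i + Σ_{j≠i} q_j.
First-order condition: 45 − 2q_i − Σ_{j≠i} q_j = 0.
Imposing symmetry (q_j = q for all j) turns Σ_{j≠i} q_j into 2q, so 45 = 4q and q = 11.25.

11.25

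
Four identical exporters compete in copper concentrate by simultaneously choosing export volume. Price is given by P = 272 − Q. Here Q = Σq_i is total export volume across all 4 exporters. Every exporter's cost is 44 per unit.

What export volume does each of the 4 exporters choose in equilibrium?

A representative exporter's profit is π_i = q_i(272 − Q) − 44q_i, with Q = q_i + Σ_{j≠i} q_j.
First-order condition: 228 − 2q_i − Σ_{j≠i} q_j = 0.
With identical exporters, set every q_j = q: then 228 − 2q − 3q = 0, i.e. q = 228/5 = 45.6.

45.6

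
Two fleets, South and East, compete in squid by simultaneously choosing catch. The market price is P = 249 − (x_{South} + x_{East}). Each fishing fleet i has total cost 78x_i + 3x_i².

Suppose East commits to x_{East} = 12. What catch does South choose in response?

Fishing fleet South's profit: π = x_{South}(249 − (x_{South} + x_{East})) − 78x_{South} − 3x_{South}².
∂π/∂x_{South} = 171 − 8x_{South} − x_{East} = 0, so x_{South} = 21.375 − 0.125x_{East}.
At x_{East} = 12: x_{South} = 21.375 − 0.125·12 = 19.875.

19.875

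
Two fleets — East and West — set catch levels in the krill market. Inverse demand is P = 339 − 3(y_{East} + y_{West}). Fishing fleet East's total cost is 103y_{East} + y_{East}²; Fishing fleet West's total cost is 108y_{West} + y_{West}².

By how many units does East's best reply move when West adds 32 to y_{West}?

Fishing fleet East's profit: π = y_{East}(339 − 3(y_{East} + y_{West})) − 103y_{East} − y_{East}².
∂π/∂y_{East} = 236 − 8y_{East} − 3y_{West} = 0, so y_{East} = 29.5 − 0.375y_{West}.
The reaction-function slope is −0.375, so a 32-unit rise in y_{West} moves y_{East} by −0.375 × 32 = −12. East's best response falls — the actions are strategic substitutes.

-12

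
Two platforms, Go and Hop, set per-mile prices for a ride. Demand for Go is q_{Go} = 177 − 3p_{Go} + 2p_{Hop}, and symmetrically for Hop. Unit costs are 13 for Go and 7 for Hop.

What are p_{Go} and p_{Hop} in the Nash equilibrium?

Go's profit: π = (p_{Go} − 13)(177 − 3p_{Go} + 2p_{Hop}).
∂π/∂p_{Go} = 216 − 6p_{Go} + 2p_{Hop} = 0 ⇒ p_{Go} = 36 + (1/3)p_{Hop}.
Similarly p_{Hop} = 33 + (1/3)p_{Go}.
Substituting the second reaction function into the first: p_{Go} = 36 + (1/3)(33 + (1/3)p_{Go}), which gives (8/9)p_{Go} = 47 ⇒ p_{Go} = 52.875.
Then p_{Hop} = 33 + (1/3)·52.875 = 50.625.

52.875, 50.625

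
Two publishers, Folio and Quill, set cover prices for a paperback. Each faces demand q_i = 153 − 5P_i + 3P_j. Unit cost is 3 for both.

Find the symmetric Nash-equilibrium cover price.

Folio's profit: π = (P_{Folio} − 3)(153 − 5P_{Folio} + 3P_{Quill}).
∂π/∂P_{Folio} = 168 − 10P_{Folio} + 3P_{Quill} = 0 ⇒ P_{Folio} = 16.8 + 0.3P_{Quill}.
The game is symmetric, so in equilibrium P_{Quill} = P_{Folio}: the reaction function gives 0.7P_{Folio} = 16.8, hence P_{Folio} = 24.

24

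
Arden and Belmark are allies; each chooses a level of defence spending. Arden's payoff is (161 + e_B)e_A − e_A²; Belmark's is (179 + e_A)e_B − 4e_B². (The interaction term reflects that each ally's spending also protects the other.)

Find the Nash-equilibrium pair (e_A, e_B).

Expanding Arden's payoff: 161e_A + e_Be_A − e_A².
∂π/∂e_A = 161 + e_B − 2e_A = 0, so e_A = 80.5 + 0.5e_B.
Likewise for Belmark: e_B = 22.375 + 0.125e_A.
Plugging e_B into Arden's best response: e_A = 80.5 + 0.5(22.375 + 0.125e_A) ⇒ 0.9375e_A = 91.6875, so e_A = 97.8.
Then e_B = 22.375 + 0.125·97.8 = 34.6.

97.8, 34.6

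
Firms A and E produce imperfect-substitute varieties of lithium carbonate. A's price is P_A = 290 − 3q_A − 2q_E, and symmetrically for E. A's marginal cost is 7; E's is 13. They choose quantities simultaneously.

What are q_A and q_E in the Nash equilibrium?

Firm A's profit: π = q_A(290 − 3q_A − 2q_E) − 7q_A.
∂π/∂q_A = 283 − 6q_A − 2q_E = 0 ⇒ q_A = 283/6 − (1/3)q_E.
Similarly q_E = 277/6 − (1/3)q_A.
Plugging q_E into A's best response: q_A = 283/6 − (1/3)(277/6 − (1/3)q_A) ⇒ (8/9)q_A = 286/9, so q_A = 35.75.
Then q_E = 277/6 − (1/3)·35.75 = 34.25.

35.75, 34.25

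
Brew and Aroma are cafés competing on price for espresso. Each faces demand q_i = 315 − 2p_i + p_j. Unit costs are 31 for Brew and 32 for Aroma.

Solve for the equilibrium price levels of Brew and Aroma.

Brew's profit: π = (p_{Brew} − 31)(315 − 2p_{Brew} + p_{Aroma}).
∂π/∂p_{Brew} = 377 − 4p_{Brew} + p_{Aroma} = 0 ⇒ p_{Brew} = 94.25 + 0.25p_{Aroma}.
Similarly p_{Aroma} = 94.75 + 0.25p_{Brew}.
Substituting the second reaction function into the first: p_{Brew} = 94.25 + 0.25(94.75 + 0.25p_{Brew}), which gives 0.9375p_{Brew} = 117.9375 ⇒ p_{Brew} = 125.8.
Then p_{Aroma} = 94.75 + 0.25·125.8 = 126.2.

125.8, 126.2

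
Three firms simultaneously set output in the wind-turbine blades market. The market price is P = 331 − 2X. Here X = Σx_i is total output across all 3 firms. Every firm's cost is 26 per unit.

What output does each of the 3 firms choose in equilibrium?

38.125

A representative firm's profit is π_i = x_i(331 − 2X) − 26x_i, with X = x_i + Σ_{j≠i} x_j.
First-order condition: 305 − 4x_i − 2Σ_{j≠i} x_j = 0.
In a symmetric equilibrium every firm chooses the same x, so Σ_{j≠i} x_j = 2x. The condition becomes 305 − 8x = 0, giving x = 305/8 = 38.125.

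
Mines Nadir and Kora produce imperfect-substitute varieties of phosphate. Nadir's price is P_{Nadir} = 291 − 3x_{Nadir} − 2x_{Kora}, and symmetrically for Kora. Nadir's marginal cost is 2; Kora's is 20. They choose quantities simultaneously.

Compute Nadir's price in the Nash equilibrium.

Mine Nadir's profit: π = x_{Nadir}(291 − 3x_{Nadir} − 2x_{Kora}) − 2x_{Nadir}.
∂π/∂x_{Nadir} = 289 − 6x_{Nadir} − 2x_{Kora} = 0 ⇒ x_{Nadir} = 289/6 − (1/3)x_{Kora}.
Similarly x_{Kora} = 271/6 − (1/3)x_{Nadir}.
Plugging x_{Kora} into Nadir's best response: x_{Nadir} = 289/6 − (1/3)(271/6 − (1/3)x_{Nadir}) ⇒ (8/9)x_{Nadir} = 298/9, so x_{Nadir} = 37.25.
Then x_{Kora} = 271/6 − (1/3)·37.25 = 32.75.
P_{Nadir} = 291 − 3·37.25 − 2·32.75 = 113.75.

113.75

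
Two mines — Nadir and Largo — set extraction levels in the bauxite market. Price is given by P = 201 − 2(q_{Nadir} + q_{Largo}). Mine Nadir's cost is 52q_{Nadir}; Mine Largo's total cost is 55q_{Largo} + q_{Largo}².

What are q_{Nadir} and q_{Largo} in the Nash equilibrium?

Mine Nadir's profit: π = q_{Nadir}(201 − 2(q_{Nadir} + q_{Largo})) − 52q_{Nadir}.
∂π/∂q_{Nadir} = 149 − 4q_{Nadir} − 2q_{Largo} = 0, so q_{Nadir} = 37.25 − 0.5q_{Largo}.
For Largo: ∂π/∂q_{Largo} = 146 − 6q_{Largo} − 2q_{Nadir} = 0 ⇒ q_{Largo} = 73/3 − (1/3)q_{Nadir}.
Solving the two reaction functions simultaneously: (1 − (−0.5)(−1/3))q_{Nadir} = 37.25 − 0.5·(73/3), so (5/6)q_{Nadir} = 301/12 and q_{Nadir} = 30.1.
Then q_{Largo} = 73/3 − (1/3)·30.1 = 14.3.

30.1, 14.3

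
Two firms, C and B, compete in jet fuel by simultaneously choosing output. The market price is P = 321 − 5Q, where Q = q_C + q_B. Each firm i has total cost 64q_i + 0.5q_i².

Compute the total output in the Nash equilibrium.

32.125

Firm C's profit: π = q_C(321 − 5(q_C + q_B)) − 64q_C − 0.5q_C².
∂π/∂q_C = 257 − 11q_C − 5q_B = 0, so q_C = 257/11 − (5/11)q_B.
The game is symmetric, so in equilibrium q_B = q_C: the reaction function gives (16/11)q_C = 257/11, hence q_C = 16.0625.
Total output: 16.0625 + 16.0625 = 32.125.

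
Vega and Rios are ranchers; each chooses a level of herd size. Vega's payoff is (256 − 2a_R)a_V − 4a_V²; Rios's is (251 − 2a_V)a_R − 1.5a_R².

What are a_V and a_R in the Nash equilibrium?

Expanding Vega's payoff: 256a_V − 2a_Ra_V − 4a_V².
∂π/∂a_V = 256 − 2a_R − 8a_V = 0, so a_V = 32 − 0.25a_R.
Likewise for Rios: a_R = 251/3 − (2/3)a_V.
Plugging a_R into Vega's best response: a_V = 32 − 0.25(251/3 − (2/3)a_V) ⇒ (5/6)a_V = 133/12, so a_V = 13.3.
Then a_R = 251/3 − (2/3)·13.3 = 74.8.

13.3, 74.8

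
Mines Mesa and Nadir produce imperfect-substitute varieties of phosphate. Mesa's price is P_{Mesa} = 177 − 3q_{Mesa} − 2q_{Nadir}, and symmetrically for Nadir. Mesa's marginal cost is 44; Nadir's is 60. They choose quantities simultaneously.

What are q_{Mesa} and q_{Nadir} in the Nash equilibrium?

Mine Mesa's profit: π = q_{Mesa}(177 − 3q_{Mesa} − 2q_{Nadir}) − 44q_{Mesa}.
∂π/∂q_{Mesa} = 133 − 6q_{Mesa} − 2q_{Nadir} = 0 ⇒ q_{Mesa} = 133/6 − (1/3)q_{Nadir}.
Similarly q_{Nadir} = 19.5 − (1/3)q_{Mesa}.
Plugging q_{Nadir} into Mesa's best response: q_{Mesa} = 133/6 − (1/3)(19.5 − (1/3)q_{Mesa}) ⇒ (8/9)q_{Mesa} = 47/3, so q_{Mesa} = 17.625.
Then q_{Nadir} = 19.5 − (1/3)·17.625 = 13.625.

17.625, 13.625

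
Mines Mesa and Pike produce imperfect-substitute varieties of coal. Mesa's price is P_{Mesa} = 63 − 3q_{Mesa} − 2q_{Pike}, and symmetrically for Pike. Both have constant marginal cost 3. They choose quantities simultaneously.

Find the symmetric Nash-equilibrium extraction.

7.5

Mine Mesa's profit: π = q_{Mesa}(63 − 3q_{Mesa} − 2q_{Pike}) − 3q_{Mesa}.
∂π/∂q_{Mesa} = 60 − 6q_{Mesa} − 2q_{Pike} = 0 ⇒ q_{Mesa} = 10 − (1/3)q_{Pike}.
By symmetry q_{Pike} = q_{Mesa}; substituting into the reaction function, (4/3)q_{Mesa} = 10 and q_{Mesa} = 7.5.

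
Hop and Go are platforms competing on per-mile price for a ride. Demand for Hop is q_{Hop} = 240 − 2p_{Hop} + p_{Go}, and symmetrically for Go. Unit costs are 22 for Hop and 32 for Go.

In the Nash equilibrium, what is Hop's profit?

Hop's profit: π = (p_{Hop} − 22)(240 − 2p_{Hop} + p_{Go}).
∂π/∂p_{Hop} = 284 − 4p_{Hop} + p_{Go} = 0 ⇒ p_{Hop} = 71 + 0.25p_{Go}.
Similarly p_{Go} = 76 + 0.25p_{Hop}.
Substituting the second reaction function into the first: p_{Hop} = 71 + 0.25(76 + 0.25p_{Hop}), which gives 0.9375p_{Hop} = 90 ⇒ p_{Hop} = 96.
Then p_{Go} = 76 + 0.25·96 = 100.
q_{Hop} = 240 − 2·96 + 100 = 148.
Profit = (96 − 22)·148 = 10952.

10952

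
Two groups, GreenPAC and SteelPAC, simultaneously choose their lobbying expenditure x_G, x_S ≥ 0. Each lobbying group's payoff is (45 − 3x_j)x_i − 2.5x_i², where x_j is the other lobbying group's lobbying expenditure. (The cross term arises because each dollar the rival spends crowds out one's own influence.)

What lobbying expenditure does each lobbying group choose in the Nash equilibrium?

5.625

GreenPAC's payoff is (45 − 3x_S)x_G − 2.5x_G².
∂π/∂x_G = 45 − 3x_S − 5x_G = 0, so x_G = 9 − 0.6x_S.
Setting x_G = x_S in the reaction function: x_G = 9 − 0.6x_G, so x_G = 9 / 1.6 = 5.625.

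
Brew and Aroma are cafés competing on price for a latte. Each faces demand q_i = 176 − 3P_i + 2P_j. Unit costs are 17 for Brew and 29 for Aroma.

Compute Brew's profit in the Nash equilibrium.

Brew's profit: π = (P_{Brew} − 17)(176 − 3P_{Brew} + 2P_{Aroma}).
∂π/∂P_{Brew} = 227 − 6P_{Brew} + 2P_{Aroma} = 0 ⇒ P_{Brew} = 227/6 + (1/3)P_{Aroma}.
Similarly P_{Aroma} = 263/6 + (1/3)P_{Brew}.
Solving the two reaction functions simultaneously: (1 − (1/3)(1/3))P_{Brew} = 227/6 + (1/3)·(263/6), so (8/9)P_{Brew} = 472/9 and P_{Brew} = 59.
Then P_{Aroma} = 263/6 + (1/3)·59 = 63.5.
q_{Brew} = 176 − 3·59 + 2·63.5 = 126.
Profit = (59 − 17)·126 = 5292.

5292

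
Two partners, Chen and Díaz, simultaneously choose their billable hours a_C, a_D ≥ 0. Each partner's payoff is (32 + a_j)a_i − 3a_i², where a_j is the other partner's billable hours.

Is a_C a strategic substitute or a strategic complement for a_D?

strategic complements

Chen's payoff is (32 + a_D)a_C − 3a_C².
∂π/∂a_C = 32 + a_D − 6a_C = 0, so a_C = 16/3 + (1/6)a_D.
The best-response slope da_C/da_D = 1/6 > 0: the reaction function is upward-sloping, so the choices are strategic complements.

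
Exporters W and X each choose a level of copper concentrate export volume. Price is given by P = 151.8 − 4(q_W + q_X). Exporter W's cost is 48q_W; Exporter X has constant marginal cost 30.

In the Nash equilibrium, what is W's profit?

Exporter W's profit: π = q_W(151.8 − 4(q_W + q_X)) − 48q_W.
∂π/∂q_W = 103.8 − 8q_W − 4q_X = 0, so q_W = 12.975 − 0.5q_X.
By the same steps for X: q_X = 15.225 − 0.5q_W.
Substituting the second reaction function into the first: q_W = 12.975 − 0.5(15.225 − 0.5q_W), which gives 0.75q_W = 5.3625 ⇒ q_W = 7.15.
Then q_X = 15.225 − 0.5·7.15 = 11.65.
Price P = 151.8 − 4·18.8 = 76.6.
W's profit: (76.6 − 48)·7.15 = 204.49.

204.49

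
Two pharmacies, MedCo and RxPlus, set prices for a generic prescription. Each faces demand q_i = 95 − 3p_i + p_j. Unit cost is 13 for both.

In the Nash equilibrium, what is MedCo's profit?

MedCo's profit: π = (p_{MedCo} − 13)(95 − 3p_{MedCo} + p_{RxPlus}).
∂π/∂p_{MedCo} = 134 − 6p_{MedCo} + p_{RxPlus} = 0 ⇒ p_{MedCo} = 67/3 + (1/6)p_{RxPlus}.
Setting p_{MedCo} = p_{RxPlus} in the reaction function: p_{MedCo} = 67/3 + (1/6)p_{MedCo}, so p_{MedCo} = (67/3) / (5/6) = 26.8.
q_{MedCo} = 95 − 3·26.8 + 26.8 = 41.4.
Profit = (26.8 − 13)·41.4 = 571.32.

571.32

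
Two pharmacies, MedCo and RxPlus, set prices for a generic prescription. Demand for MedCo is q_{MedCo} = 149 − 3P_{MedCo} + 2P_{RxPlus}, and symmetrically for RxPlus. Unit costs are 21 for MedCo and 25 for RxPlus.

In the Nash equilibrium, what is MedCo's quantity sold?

98.25

MedCo's profit: π = (P_{MedCo} − 21)(149 − 3P_{MedCo} + 2P_{RxPlus}).
∂π/∂P_{MedCo} = 212 − 6P_{MedCo} + 2P_{RxPlus} = 0 ⇒ P_{MedCo} = 106/3 + (1/3)P_{RxPlus}.
Similarly P_{RxPlus} = 112/3 + (1/3)P_{MedCo}.
Solving the two reaction functions simultaneously: (1 − (1/3)(1/3))P_{MedCo} = 106/3 + (1/3)·(112/3), so (8/9)P_{MedCo} = 430/9 and P_{MedCo} = 53.75.
Then P_{RxPlus} = 112/3 + (1/3)·53.75 = 55.25.
q_{MedCo} = 149 − 3·53.75 + 2·55.25 = 98.25.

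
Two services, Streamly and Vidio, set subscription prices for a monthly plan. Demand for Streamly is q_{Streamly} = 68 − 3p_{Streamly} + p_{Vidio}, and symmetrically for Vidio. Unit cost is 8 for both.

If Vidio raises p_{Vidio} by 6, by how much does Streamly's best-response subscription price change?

Streamly's profit: π = (p_{Streamly} − 8)(68 − 3p_{Streamly} + p_{Vidio}).
∂π/∂p_{Streamly} = 92 − 6p_{Streamly} + p_{Vidio} = 0 ⇒ p_{Streamly} = 46/3 + (1/6)p_{Vidio}.
The reaction-function slope is 1/6, so a 6-unit rise in p_{Vidio} moves p_{Streamly} by 1/6 × 6 = 1. Streamly's best response rises — the actions are strategic complements.

1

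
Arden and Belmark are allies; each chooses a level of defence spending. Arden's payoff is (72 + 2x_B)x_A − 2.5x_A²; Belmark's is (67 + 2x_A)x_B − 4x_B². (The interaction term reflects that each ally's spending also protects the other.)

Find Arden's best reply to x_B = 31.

Expanding Arden's payoff: 72x_A + 2x_Bx_A − 2.5x_A².
∂π/∂x_A = 72 + 2x_B − 5x_A = 0, so x_A = 14.4 + 0.4x_B.
At x_B = 31: x_A = 14.4 + 0.4·31 = 26.8.

26.8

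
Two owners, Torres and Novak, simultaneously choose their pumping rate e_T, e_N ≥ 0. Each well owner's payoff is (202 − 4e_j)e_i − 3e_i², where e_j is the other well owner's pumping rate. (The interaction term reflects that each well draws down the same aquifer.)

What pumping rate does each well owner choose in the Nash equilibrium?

20.2

Torres's payoff is (202 − 4e_N)e_T − 3e_T².
∂π/∂e_T = 202 − 4e_N − 6e_T = 0, so e_T = 101/3 − (2/3)e_N.
By symmetry e_N = e_T; substituting into the reaction function, (5/3)e_T = 101/3 and e_T = 20.2.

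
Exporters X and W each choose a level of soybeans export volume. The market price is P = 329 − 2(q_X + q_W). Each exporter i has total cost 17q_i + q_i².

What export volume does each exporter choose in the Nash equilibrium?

39

Exporter X's profit: π = q_X(329 − 2(q_X + q_W)) − 17q_X − q_X².
∂π/∂q_X = 312 − 6q_X − 2q_W = 0, so q_X = 52 − (1/3)q_W.
Setting q_X = q_W in the reaction function: q_X = 52 − (1/3)q_X, so q_X = 52 / (4/3) = 39.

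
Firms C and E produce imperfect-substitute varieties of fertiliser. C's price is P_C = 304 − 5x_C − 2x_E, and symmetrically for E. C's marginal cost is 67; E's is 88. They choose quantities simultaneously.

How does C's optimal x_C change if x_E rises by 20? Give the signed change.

-4

Firm C's profit: π = x_C(304 − 5x_C − 2x_E) − 67x_C.
∂π/∂x_C = 237 − 10x_C − 2x_E = 0 ⇒ x_C = 23.7 − 0.2x_E.
The reaction-function slope is −0.2, so a 20-unit rise in x_E moves x_C by −0.2 × 20 = −4. C's best response falls — the actions are strategic substitutes.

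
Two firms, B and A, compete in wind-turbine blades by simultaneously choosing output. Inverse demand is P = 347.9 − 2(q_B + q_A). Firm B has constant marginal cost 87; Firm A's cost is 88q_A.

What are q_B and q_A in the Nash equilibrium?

Firm B's profit: π = q_B(347.9 − 2(q_B + q_A)) − 87q_B.
∂π/∂q_B = 260.9 − 4q_B − 2q_A = 0, so q_B = 65.225 − 0.5q_A.
By the same steps for A: q_A = 64.975 − 0.5q_B.
Substituting the second reaction function into the first: q_B = 65.225 − 0.5(64.975 − 0.5q_B), which gives 0.75q_B = 32.7375 ⇒ q_B = 43.65.
Then q_A = 64.975 − 0.5·43.65 = 43.15.

43.65, 43.15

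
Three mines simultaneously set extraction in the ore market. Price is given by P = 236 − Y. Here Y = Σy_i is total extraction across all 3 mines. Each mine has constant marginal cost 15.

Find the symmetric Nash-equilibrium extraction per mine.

55.25

A representative mine's profit is π_i = y_i(236 − Y) − 15y_i, with Y = y_i + Σ_{j≠i} y_j.
First-order condition: 221 − 2y_i − Σ_{j≠i} y_j = 0.
In a symmetric equilibrium every mine chooses the same y, so Σ_{j≠i} y_j = 2y. The condition becomes 221 − 4y = 0, giving y = 221/4 = 55.25.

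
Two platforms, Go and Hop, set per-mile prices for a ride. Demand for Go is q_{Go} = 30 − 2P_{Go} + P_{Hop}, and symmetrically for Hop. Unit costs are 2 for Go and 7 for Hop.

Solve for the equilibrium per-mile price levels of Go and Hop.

12, 14

Go's profit: π = (P_{Go} − 2)(30 − 2P_{Go} + P_{Hop}).
∂π/∂P_{Go} = 34 − 4P_{Go} + P_{Hop} = 0 ⇒ P_{Go} = 8.5 + 0.25P_{Hop}.
Similarly P_{Hop} = 11 + 0.25P_{Go}.
Substituting the second reaction function into the first: P_{Go} = 8.5 + 0.25(11 + 0.25P_{Go}), which gives 0.9375P_{Go} = 11.25 ⇒ P_{Go} = 12.
Then P_{Hop} = 11 + 0.25·12 = 14.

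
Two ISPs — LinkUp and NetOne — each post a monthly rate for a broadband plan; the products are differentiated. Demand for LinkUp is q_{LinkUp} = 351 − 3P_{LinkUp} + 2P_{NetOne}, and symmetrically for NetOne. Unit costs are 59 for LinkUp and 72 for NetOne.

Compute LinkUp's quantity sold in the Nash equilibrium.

LinkUp's profit: π = (P_{LinkUp} − 59)(351 − 3P_{LinkUp} + 2P_{NetOne}).
∂π/∂P_{LinkUp} = 528 − 6P_{LinkUp} + 2P_{NetOne} = 0 ⇒ P_{LinkUp} = 88 + (1/3)P_{NetOne}.
Similarly P_{NetOne} = 94.5 + (1/3)P_{LinkUp}.
Substituting the second reaction function into the first: P_{LinkUp} = 88 + (1/3)(94.5 + (1/3)P_{LinkUp}), which gives (8/9)P_{LinkUp} = 119.5 ⇒ P_{LinkUp} = 134.4375.
Then P_{NetOne} = 94.5 + (1/3)·134.4375 = 139.3125.
q_{LinkUp} = 351 − 3·134.4375 + 2·139.3125 = 226.3125.

226.3125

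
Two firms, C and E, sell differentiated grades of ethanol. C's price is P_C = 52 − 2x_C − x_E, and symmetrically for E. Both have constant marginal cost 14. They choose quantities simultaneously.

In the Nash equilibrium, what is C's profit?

Firm C's profit: π = x_C(52 − 2x_C − x_E) − 14x_C.
∂π/∂x_C = 38 − 4x_C − x_E = 0 ⇒ x_C = 9.5 − 0.25x_E.
Setting x_C = x_E in the reaction function: x_C = 9.5 − 0.25x_C, so x_C = 9.5 / 1.25 = 7.6.
P_C = 52 − 2·7.6 − 7.6 = 29.2.
Profit = (29.2 − 14)·7.6 = 115.52.

115.52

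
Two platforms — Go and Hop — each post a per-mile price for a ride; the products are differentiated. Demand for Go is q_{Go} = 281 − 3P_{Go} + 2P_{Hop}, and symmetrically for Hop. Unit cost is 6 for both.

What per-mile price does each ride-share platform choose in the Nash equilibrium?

74.75

Go's profit: π = (P_{Go} − 6)(281 − 3P_{Go} + 2P_{Hop}).
∂π/∂P_{Go} = 299 − 6P_{Go} + 2P_{Hop} = 0 ⇒ P_{Go} = 299/6 + (1/3)P_{Hop}.
By symmetry P_{Hop} = P_{Go}; substituting into the reaction function, (2/3)P_{Go} = 299/6 and P_{Go} = 74.75.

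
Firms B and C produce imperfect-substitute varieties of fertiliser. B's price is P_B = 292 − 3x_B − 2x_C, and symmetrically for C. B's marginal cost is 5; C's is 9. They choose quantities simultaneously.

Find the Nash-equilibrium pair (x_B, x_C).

36.125, 35.125

Firm B's profit: π = x_B(292 − 3x_B − 2x_C) − 5x_B.
∂π/∂x_B = 287 − 6x_B − 2x_C = 0 ⇒ x_B = 287/6 − (1/3)x_C.
Similarly x_C = 283/6 − (1/3)x_B.
Plugging x_C into B's best response: x_B = 287/6 − (1/3)(283/6 − (1/3)x_B) ⇒ (8/9)x_B = 289/9, so x_B = 36.125.
Then x_C = 283/6 − (1/3)·36.125 = 35.125.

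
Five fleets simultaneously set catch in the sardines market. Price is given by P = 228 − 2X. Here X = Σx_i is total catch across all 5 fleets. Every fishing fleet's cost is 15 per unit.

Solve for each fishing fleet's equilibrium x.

A representative fishing fleet's profit is π_i = x_i(228 − 2X) − 15x_i, with X = x_i + Σ_{j≠i} x_j.
First-order condition: 213 − 4x_i − 2Σ_{j≠i} x_j = 0.
In a symmetric equilibrium every fishing fleet chooses the same x, so Σ_{j≠i} x_j = 4x. The condition becomes 213 − 12x = 0, giving x = 213/12 = 17.75.

17.75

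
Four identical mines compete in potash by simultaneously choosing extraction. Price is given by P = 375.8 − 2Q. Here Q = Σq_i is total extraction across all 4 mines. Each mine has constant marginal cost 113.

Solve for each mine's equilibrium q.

26.28

A representative mine's profit is π_i = q_i(375.8 − 2Q) − 113q_i, with Q = q_i + Σ_{j≠i} q_j.
First-order condition: 262.8 − 4q_i − 2Σ_{j≠i} q_j = 0.
With identical mines, set every q_j = q: then 262.8 − 4q − 6q = 0, i.e. q = 262.8/10 = 26.28.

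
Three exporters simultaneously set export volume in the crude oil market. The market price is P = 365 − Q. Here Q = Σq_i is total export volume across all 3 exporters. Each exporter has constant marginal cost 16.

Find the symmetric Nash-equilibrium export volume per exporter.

A representative exporter's profit is π_i = q_i(365 − Q) − 16q_i, with Q = q_i + Σ_{j≠i} q_j.
First-order condition: 349 − 2q_i − Σ_{j≠i} q_j = 0.
In a symmetric equilibrium every exporter chooses the same q, so Σ_{j≠i} q_j = 2q. The condition becomes 349 − 4q = 0, giving q = 349/4 = 87.25.

87.25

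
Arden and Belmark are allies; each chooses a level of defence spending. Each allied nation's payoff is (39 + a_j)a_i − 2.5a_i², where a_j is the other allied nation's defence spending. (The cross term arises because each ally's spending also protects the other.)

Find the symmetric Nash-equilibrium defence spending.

Arden's payoff is (39 + a_B)a_A − 2.5a_A².
∂π/∂a_A = 39 + a_B − 5a_A = 0, so a_A = 7.8 + 0.2a_B.
The game is symmetric, so in equilibrium a_B = a_A: the reaction function gives 0.8a_A = 7.8, hence a_A = 9.75.

9.75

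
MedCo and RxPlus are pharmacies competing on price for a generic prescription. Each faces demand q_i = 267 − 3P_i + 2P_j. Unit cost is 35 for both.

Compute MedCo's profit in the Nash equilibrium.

10092

MedCo's profit: π = (P_{MedCo} − 35)(267 − 3P_{MedCo} + 2P_{RxPlus}).
∂π/∂P_{MedCo} = 372 − 6P_{MedCo} + 2P_{RxPlus} = 0 ⇒ P_{MedCo} = 62 + (1/3)P_{RxPlus}.
Setting P_{MedCo} = P_{RxPlus} in the reaction function: P_{MedCo} = 62 + (1/3)P_{MedCo}, so P_{MedCo} = 62 / (2/3) = 93.
q_{MedCo} = 267 − 3·93 + 2·93 = 174.
Profit = (93 − 35)·174 = 10092.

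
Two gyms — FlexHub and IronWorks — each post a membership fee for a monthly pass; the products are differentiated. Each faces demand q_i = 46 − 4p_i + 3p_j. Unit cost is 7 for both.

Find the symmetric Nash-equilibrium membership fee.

14.8

FlexHub's profit: π = (p_{FlexHub} − 7)(46 − 4p_{FlexHub} + 3p_{IronWorks}).
∂π/∂p_{FlexHub} = 74 − 8p_{FlexHub} + 3p_{IronWorks} = 0 ⇒ p_{FlexHub} = 9.25 + 0.375p_{IronWorks}.
Setting p_{FlexHub} = p_{IronWorks} in the reaction function: p_{FlexHub} = 9.25 + 0.375p_{FlexHub}, so p_{FlexHub} = 9.25 / 0.625 = 14.8.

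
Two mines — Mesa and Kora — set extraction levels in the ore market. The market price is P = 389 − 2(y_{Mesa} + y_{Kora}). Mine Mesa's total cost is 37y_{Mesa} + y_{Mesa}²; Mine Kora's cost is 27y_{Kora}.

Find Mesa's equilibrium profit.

Mine Mesa's profit: π = y_{Mesa}(389 − 2(y_{Mesa} + y_{Kora})) − 37y_{Mesa} − y_{Mesa}².
∂π/∂y_{Mesa} = 352 − 6y_{Mesa} − 2y_{Kora} = 0, so y_{Mesa} = 176/3 − (1/3)y_{Kora}.
For Kora: ∂π/∂y_{Kora} = 362 − 4y_{Kora} − 2y_{Mesa} = 0 ⇒ y_{Kora} = 90.5 − 0.5y_{Mesa}.
Substituting the second reaction function into the first: y_{Mesa} = 176/3 − (1/3)(90.5 − 0.5y_{Mesa}), which gives (5/6)y_{Mesa} = 28.5 ⇒ y_{Mesa} = 34.2.
Then y_{Kora} = 90.5 − 0.5·34.2 = 73.4.
Price P = 389 − 2·107.6 = 173.8.
Mesa's profit: (173.8 − 37)·34.2 − (34.2)² = 3508.92.

3508.92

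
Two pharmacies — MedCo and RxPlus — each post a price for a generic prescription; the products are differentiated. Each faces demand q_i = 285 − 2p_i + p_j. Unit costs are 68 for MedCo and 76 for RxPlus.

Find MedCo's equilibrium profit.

10775.12

MedCo's profit: π = (p_{MedCo} − 68)(285 − 2p_{MedCo} + p_{RxPlus}).
∂π/∂p_{MedCo} = 421 − 4p_{MedCo} + p_{RxPlus} = 0 ⇒ p_{MedCo} = 105.25 + 0.25p_{RxPlus}.
Similarly p_{RxPlus} = 109.25 + 0.25p_{MedCo}.
Solving the two reaction functions simultaneously: (1 − (0.25)(0.25))p_{MedCo} = 105.25 + 0.25·109.25, so 0.9375p_{MedCo} = 132.5625 and p_{MedCo} = 141.4.
Then p_{RxPlus} = 109.25 + 0.25·141.4 = 144.6.
q_{MedCo} = 285 − 2·141.4 + 144.6 = 146.8.
Profit = (141.4 − 68)·146.8 = 10775.12.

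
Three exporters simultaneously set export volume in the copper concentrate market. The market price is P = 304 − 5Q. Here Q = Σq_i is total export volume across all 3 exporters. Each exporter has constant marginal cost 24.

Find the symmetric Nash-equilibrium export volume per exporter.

14

A representative exporter's profit is π_i = q_i(304 − 5Q) − 24q_i, with Q = q_i + Σ_{j≠i} q_j.
First-order condition: 280 − 10q_i − 5Σ_{j≠i} q_j = 0.
With identical exporters, set every q_j = q: then 280 − 10q − 10q = 0, i.e. q = 280/20 = 14.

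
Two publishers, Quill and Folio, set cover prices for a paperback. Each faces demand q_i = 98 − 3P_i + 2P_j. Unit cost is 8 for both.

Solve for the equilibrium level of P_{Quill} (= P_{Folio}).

30.5

Quill's profit: π = (P_{Quill} − 8)(98 − 3P_{Quill} + 2P_{Folio}).
∂π/∂P_{Quill} = 122 − 6P_{Quill} + 2P_{Folio} = 0 ⇒ P_{Quill} = 61/3 + (1/3)P_{Folio}.
By symmetry P_{Folio} = P_{Quill}; substituting into the reaction function, (2/3)P_{Quill} = 61/3 and P_{Quill} = 30.5.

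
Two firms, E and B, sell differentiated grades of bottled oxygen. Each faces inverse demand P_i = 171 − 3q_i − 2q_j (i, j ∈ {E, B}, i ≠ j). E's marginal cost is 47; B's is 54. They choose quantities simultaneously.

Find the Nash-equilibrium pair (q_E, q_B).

15.9375, 14.1875

Firm E's profit: π = q_E(171 − 3q_E − 2q_B) − 47q_E.
∂π/∂q_E = 124 − 6q_E − 2q_B = 0 ⇒ q_E = 62/3 − (1/3)q_B.
Similarly q_B = 19.5 − (1/3)q_E.
Plugging q_B into E's best response: q_E = 62/3 − (1/3)(19.5 − (1/3)q_E) ⇒ (8/9)q_E = 85/6, so q_E = 15.9375.
Then q_B = 19.5 − (1/3)·15.9375 = 14.1875.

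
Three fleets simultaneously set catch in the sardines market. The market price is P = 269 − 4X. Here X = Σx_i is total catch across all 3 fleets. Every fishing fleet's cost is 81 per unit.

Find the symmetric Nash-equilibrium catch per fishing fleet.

A representative fishing fleet's profit is π_i = x_i(269 − 4X) − 81x_i, with X = x_i + Σ_{j≠i} x_j.
First-order condition: 188 − 8x_i − 4Σ_{j≠i} x_j = 0.
In a symmetric equilibrium every fishing fleet chooses the same x, so Σ_{j≠i} x_j = 2x. The condition becomes 188 − 16x = 0, giving x = 188/16 = 11.75.

11.75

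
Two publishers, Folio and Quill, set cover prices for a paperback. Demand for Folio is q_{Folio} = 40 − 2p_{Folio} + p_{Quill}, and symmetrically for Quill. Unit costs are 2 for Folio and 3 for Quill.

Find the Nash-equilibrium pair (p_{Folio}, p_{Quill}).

14.8, 15.2

Folio's profit: π = (p_{Folio} − 2)(40 − 2p_{Folio} + p_{Quill}).
∂π/∂p_{Folio} = 44 − 4p_{Folio} + p_{Quill} = 0 ⇒ p_{Folio} = 11 + 0.25p_{Quill}.
Similarly p_{Quill} = 11.5 + 0.25p_{Folio}.
Substituting the second reaction function into the first: p_{Folio} = 11 + 0.25(11.5 + 0.25p_{Folio}), which gives 0.9375p_{Folio} = 13.875 ⇒ p_{Folio} = 14.8.
Then p_{Quill} = 11.5 + 0.25·14.8 = 15.2.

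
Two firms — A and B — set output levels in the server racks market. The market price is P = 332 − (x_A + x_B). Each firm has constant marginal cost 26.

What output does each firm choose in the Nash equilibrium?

102

Firm A's profit: π = x_A(332 − (x_A + x_B)) − 26x_A.
∂π/∂x_A = 306 − 2x_A − x_B = 0, so x_A = 153 − 0.5x_B.
The game is symmetric, so in equilibrium x_B = x_A: the reaction function gives 1.5x_A = 153, hence x_A = 102.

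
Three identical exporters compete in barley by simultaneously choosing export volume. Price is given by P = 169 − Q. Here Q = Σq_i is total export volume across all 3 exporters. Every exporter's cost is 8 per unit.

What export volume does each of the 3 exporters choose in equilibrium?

40.25

A representative exporter's profit is π_i = q_i(169 − Q) − 8q_i, with Q = q_i + Σ_{j≠i} q_j.
First-order condition: 161 − 2q_i − Σ_{j≠i} q_j = 0.
In a symmetric equilibrium every exporter chooses the same q, so Σ_{j≠i} q_j = 2q. The condition becomes 161 − 4q = 0, giving q = 161/4 = 40.25.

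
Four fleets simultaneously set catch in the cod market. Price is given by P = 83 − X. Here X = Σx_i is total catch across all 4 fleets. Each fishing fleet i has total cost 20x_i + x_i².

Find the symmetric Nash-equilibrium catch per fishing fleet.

A representative fishing fleet's profit is π_i = x_i(83 − X) − 20x_i − x_i², with X = x_i + Σ_{j≠i} x_j.
First-order condition: 63 − 4x_i − Σ_{j≠i} x_j = 0.
In a symmetric equilibrium every fishing fleet chooses the same x, so Σ_{j≠i} x_j = 3x. The condition becomes 63 − 7x = 0, giving x = 63/7 = 9.

9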